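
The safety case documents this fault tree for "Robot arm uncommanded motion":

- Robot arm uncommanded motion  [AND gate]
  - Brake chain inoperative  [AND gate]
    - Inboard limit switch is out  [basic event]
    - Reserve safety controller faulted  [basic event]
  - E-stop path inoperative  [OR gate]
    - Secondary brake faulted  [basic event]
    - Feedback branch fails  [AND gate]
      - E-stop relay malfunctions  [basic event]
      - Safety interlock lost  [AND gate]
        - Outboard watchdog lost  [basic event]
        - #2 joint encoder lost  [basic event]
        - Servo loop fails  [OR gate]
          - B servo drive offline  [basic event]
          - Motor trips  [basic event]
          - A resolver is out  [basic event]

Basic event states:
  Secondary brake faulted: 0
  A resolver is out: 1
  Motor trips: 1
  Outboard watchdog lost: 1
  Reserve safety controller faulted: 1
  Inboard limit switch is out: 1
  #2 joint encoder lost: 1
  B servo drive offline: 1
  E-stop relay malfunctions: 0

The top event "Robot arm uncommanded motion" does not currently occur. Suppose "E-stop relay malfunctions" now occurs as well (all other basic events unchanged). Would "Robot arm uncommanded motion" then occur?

Counterfactual: set "E-stop relay malfunctions" to occurred.
Brake chain inoperative [AND]: Inboard limit switch is out=occurs, Reserve safety controller faulted=occurs → all inputs occur → occurs.
Servo loop fails [OR]: B servo drive offline=occurs, Motor trips=occurs, A resolver is out=occurs → at least one input occurs → occurs.
Safety interlock lost [AND]: Outboard watchdog lost=occurs, #2 joint encoder lost=occurs, Servo loop fails=occurs → all inputs occur → occurs.
Feedback branch fails [AND]: E-stop relay malfunctions=occurs, Safety interlock lost=occurs → all inputs occur → occurs.
E-stop path inoperative [OR]: Secondary brake faulted=not, Feedback branch fails=occurs → at least one input occurs → occurs.
Robot arm uncommanded motion [AND]: Brake chain inoperative=occurs, E-stop path inoperative=occurs → all inputs occur → occurs.

Yes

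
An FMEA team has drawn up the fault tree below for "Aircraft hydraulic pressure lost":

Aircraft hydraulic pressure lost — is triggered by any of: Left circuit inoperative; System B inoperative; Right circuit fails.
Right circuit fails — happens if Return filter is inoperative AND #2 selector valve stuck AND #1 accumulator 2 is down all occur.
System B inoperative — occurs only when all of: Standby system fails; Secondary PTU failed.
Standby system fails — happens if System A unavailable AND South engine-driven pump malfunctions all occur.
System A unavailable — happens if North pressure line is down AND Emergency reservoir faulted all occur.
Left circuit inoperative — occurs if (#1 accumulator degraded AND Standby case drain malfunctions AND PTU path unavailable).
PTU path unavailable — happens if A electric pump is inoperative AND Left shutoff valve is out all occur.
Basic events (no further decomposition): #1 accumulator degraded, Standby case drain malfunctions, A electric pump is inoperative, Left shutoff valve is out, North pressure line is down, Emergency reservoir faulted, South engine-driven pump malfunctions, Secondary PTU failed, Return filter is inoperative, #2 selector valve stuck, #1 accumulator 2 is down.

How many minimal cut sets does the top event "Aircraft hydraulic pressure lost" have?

PTU path unavailable [AND]: one cut set from each child combined → 1 × 1 = 1 cut set(s).
Left circuit inoperative [AND]: one cut set from each child combined → 1 × 1 × 1 = 1 cut set(s).
System A unavailable [AND]: one cut set from each child combined → 1 × 1 = 1 cut set(s).
Standby system fails [AND]: one cut set from each child combined → 1 × 1 = 1 cut set(s).
System B inoperative [AND]: one cut set from each child combined → 1 × 1 = 1 cut set(s).
Right circuit fails [AND]: one cut set from each child combined → 1 × 1 × 1 = 1 cut set(s).
Aircraft hydraulic pressure lost [OR]: union of children's cut sets → 3 cut set(s).
Minimal cut sets: {#1 accumulator degraded, A electric pump is inoperative, Left shutoff valve is out, Standby case drain malfunctions}; {Emergency reservoir faulted, North pressure line is down, Secondary PTU failed, South engine-driven pump malfunctions}; {#1 accumulator 2 is down, #2 selector valve stuck, Return filter is inoperative}.

3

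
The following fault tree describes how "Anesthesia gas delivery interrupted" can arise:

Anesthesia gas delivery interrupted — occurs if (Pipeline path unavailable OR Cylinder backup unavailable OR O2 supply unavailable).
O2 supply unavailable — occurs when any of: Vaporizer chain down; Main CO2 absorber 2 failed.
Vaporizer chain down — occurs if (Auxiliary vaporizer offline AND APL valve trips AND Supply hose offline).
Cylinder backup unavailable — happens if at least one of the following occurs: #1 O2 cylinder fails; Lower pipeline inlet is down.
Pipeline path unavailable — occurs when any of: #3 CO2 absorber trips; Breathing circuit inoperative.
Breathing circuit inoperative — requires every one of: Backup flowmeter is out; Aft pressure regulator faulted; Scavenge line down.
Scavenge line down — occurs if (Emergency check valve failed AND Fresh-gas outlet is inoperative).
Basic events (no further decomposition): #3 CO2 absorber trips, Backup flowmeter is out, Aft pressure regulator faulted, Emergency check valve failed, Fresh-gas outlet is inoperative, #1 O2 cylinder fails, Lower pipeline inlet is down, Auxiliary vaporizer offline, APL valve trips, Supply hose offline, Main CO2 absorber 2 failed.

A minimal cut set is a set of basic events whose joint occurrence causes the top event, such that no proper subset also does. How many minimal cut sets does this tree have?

Scavenge line down [AND]: one cut set from each child combined → 1 × 1 = 1 cut set(s).
Breathing circuit inoperative [AND]: one cut set from each child combined → 1 × 1 × 1 = 1 cut set(s).
Pipeline path unavailable [OR]: union of children's cut sets → 2 cut set(s).
Cylinder backup unavailable [OR]: union of children's cut sets → 2 cut set(s).
Vaporizer chain down [AND]: one cut set from each child combined → 1 × 1 × 1 = 1 cut set(s).
O2 supply unavailable [OR]: union of children's cut sets → 2 cut set(s).
Anesthesia gas delivery interrupted [OR]: union of children's cut sets → 6 cut set(s).
Minimal cut sets: {#3 CO2 absorber trips}; {Aft pressure regulator faulted, Backup flowmeter is out, Emergency check valve failed, Fresh-gas outlet is inoperative}; {#1 O2 cylinder fails}; {Lower pipeline inlet is down}; {APL valve trips, Auxiliary vaporizer offline, Supply hose offline}; {Main CO2 absorber 2 failed}.

6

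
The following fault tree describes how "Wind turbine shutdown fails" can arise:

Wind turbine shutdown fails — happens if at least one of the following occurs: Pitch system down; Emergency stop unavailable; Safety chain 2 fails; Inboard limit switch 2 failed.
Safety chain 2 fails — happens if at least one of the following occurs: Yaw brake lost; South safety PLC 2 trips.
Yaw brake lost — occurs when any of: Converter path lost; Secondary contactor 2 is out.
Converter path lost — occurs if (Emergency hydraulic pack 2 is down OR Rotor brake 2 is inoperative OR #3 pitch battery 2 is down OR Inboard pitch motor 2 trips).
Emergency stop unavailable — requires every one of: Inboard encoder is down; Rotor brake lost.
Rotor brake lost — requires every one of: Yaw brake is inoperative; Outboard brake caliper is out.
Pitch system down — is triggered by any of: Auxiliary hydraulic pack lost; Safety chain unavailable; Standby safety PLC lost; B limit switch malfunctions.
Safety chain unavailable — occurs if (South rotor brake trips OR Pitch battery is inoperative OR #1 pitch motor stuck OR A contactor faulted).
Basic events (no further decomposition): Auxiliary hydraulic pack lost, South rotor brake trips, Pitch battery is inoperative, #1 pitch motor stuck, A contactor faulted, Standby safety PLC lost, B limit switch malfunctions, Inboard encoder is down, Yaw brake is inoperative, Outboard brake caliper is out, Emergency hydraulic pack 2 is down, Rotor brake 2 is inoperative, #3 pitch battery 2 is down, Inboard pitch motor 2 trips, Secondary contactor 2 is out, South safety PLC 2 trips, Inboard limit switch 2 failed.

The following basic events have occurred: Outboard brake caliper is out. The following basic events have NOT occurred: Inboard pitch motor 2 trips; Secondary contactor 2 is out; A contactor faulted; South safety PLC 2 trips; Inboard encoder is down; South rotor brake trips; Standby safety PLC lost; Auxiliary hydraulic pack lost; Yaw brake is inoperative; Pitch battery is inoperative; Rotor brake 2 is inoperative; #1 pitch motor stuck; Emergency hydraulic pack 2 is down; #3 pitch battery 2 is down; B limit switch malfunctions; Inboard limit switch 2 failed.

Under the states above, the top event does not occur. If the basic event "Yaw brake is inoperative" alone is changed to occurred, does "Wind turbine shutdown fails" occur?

Counterfactual: set "Yaw brake is inoperative" to occurred.
Safety chain unavailable [OR]: South rotor brake trips=not, Pitch battery is inoperative=not, #1 pitch motor stuck=not, A contactor faulted=not → no input occurs → does not occur.
Pitch system down [OR]: Auxiliary hydraulic pack lost=not, Safety chain unavailable=not, Standby safety PLC lost=not, B limit switch malfunctions=not → no input occurs → does not occur.
Rotor brake lost [AND]: Yaw brake is inoperative=occurs, Outboard brake caliper is out=occurs → all inputs occur → occurs.
Emergency stop unavailable [AND]: Inboard encoder is down=not, Rotor brake lost=occurs → not all inputs occur → does not occur.
Converter path lost [OR]: Emergency hydraulic pack 2 is down=not, Rotor brake 2 is inoperative=not, #3 pitch battery 2 is down=not, Inboard pitch motor 2 trips=not → no input occurs → does not occur.
Yaw brake lost [OR]: Converter path lost=not, Secondary contactor 2 is out=not → no input occurs → does not occur.
Safety chain 2 fails [OR]: Yaw brake lost=not, South safety PLC 2 trips=not → no input occurs → does not occur.
Wind turbine shutdown fails [OR]: Pitch system down=not, Emergency stop unavailable=not, Safety chain 2 fails=not, Inboard limit switch 2 failed=not → no input occurs → does not occur.

No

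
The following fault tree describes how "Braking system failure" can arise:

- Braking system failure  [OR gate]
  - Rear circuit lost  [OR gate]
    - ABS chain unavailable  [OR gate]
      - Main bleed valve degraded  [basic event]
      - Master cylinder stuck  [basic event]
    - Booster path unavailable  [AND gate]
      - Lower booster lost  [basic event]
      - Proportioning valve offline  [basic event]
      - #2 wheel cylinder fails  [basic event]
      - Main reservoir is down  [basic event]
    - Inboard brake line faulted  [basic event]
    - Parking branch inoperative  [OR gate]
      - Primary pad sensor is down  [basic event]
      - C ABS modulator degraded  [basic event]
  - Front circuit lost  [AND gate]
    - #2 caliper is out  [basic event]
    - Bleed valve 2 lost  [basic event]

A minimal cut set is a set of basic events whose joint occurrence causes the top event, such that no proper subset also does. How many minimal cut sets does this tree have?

ABS chain unavailable [OR]: union of children's cut sets → 2 cut set(s).
Booster path unavailable [AND]: one cut set from each child combined → 1 × 1 × 1 × 1 = 1 cut set(s).
Parking branch inoperative [OR]: union of children's cut sets → 2 cut set(s).
Rear circuit lost [OR]: union of children's cut sets → 6 cut set(s).
Front circuit lost [AND]: one cut set from each child combined → 1 × 1 = 1 cut set(s).
Braking system failure [OR]: union of children's cut sets → 7 cut set(s).
Minimal cut sets: {Main bleed valve degraded}; {Master cylinder stuck}; {#2 wheel cylinder fails, Lower booster lost, Main reservoir is down, Proportioning valve offline}; {Inboard brake line faulted}; {Primary pad sensor is down}; {C ABS modulator degraded}; {#2 caliper is out, Bleed valve 2 lost}.

7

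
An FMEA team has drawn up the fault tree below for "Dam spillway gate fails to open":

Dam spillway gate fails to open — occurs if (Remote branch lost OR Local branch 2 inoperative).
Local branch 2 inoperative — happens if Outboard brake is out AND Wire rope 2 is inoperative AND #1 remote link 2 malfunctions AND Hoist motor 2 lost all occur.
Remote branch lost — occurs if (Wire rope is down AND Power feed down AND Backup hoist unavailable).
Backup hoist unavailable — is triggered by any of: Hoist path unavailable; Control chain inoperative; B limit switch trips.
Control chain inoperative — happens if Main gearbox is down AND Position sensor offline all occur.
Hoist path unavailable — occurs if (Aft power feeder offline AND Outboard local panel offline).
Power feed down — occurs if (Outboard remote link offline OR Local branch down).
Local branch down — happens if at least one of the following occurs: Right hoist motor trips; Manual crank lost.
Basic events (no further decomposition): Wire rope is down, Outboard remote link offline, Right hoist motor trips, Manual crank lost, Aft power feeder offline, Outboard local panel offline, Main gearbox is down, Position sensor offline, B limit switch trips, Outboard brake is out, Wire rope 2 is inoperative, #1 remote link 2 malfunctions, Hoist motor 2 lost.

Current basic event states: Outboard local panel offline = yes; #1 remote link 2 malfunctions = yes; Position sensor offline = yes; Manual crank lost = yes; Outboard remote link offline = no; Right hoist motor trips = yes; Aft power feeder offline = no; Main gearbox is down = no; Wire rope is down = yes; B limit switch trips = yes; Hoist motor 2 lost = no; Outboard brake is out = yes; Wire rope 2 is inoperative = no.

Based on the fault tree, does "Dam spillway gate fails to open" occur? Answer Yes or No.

Local branch down [OR]: Right hoist motor trips=occurs, Manual crank lost=occurs → at least one input occurs → occurs.
Power feed down [OR]: Outboard remote link offline=not, Local branch down=occurs → at least one input occurs → occurs.
Hoist path unavailable [AND]: Aft power feeder offline=not, Outboard local panel offline=occurs → not all inputs occur → does not occur.
Control chain inoperative [AND]: Main gearbox is down=not, Position sensor offline=occurs → not all inputs occur → does not occur.
Backup hoist unavailable [OR]: Hoist path unavailable=not, Control chain inoperative=not, B limit switch trips=occurs → at least one input occurs → occurs.
Remote branch lost [AND]: Wire rope is down=occurs, Power feed down=occurs, Backup hoist unavailable=occurs → all inputs occur → occurs.
Local branch 2 inoperative [AND]: Outboard brake is out=occurs, Wire rope 2 is inoperative=not, #1 remote link 2 malfunctions=occurs, Hoist motor 2 lost=not → not all inputs occur → does not occur.
Dam spillway gate fails to open [OR]: Remote branch lost=occurs, Local branch 2 inoperative=not → at least one input occurs → occurs.

Yes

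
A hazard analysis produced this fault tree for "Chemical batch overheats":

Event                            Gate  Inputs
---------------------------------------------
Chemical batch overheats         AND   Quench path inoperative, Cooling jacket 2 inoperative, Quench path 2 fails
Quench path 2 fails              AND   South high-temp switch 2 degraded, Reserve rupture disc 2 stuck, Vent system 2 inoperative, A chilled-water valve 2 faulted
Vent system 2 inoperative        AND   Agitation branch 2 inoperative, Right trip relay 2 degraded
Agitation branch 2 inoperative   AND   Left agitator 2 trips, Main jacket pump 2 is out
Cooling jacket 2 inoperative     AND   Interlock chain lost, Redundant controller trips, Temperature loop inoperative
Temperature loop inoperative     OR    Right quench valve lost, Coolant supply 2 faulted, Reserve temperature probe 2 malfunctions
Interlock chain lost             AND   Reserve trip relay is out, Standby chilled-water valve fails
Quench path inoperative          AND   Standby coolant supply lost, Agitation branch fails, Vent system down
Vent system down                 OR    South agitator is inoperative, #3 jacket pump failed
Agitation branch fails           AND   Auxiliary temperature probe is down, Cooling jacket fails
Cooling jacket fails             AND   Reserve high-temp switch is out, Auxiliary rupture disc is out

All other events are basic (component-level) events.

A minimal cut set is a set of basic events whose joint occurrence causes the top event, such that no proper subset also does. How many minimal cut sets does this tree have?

Cooling jacket fails [AND]: one cut set from each child combined → 1 × 1 = 1 cut set(s).
Agitation branch fails [AND]: one cut set from each child combined → 1 × 1 = 1 cut set(s).
Vent system down [OR]: union of children's cut sets → 2 cut set(s).
Quench path inoperative [AND]: one cut set from each child combined → 1 × 1 × 2 = 2 cut set(s).
Interlock chain lost [AND]: one cut set from each child combined → 1 × 1 = 1 cut set(s).
Temperature loop inoperative [OR]: union of children's cut sets → 3 cut set(s).
Cooling jacket 2 inoperative [AND]: one cut set from each child combined → 1 × 1 × 3 = 3 cut set(s).
Agitation branch 2 inoperative [AND]: one cut set from each child combined → 1 × 1 = 1 cut set(s).
Vent system 2 inoperative [AND]: one cut set from each child combined → 1 × 1 = 1 cut set(s).
Quench path 2 fails [AND]: one cut set from each child combined → 1 × 1 × 1 × 1 = 1 cut set(s).
Chemical batch overheats [AND]: one cut set from each child combined → 2 × 3 × 1 = 6 cut set(s).
Minimal cut sets: {A chilled-water valve 2 faulted, Auxiliary rupture disc is out, Auxiliary temperature probe is down, Left agitator 2 trips, Main jacket pump 2 is out, Redundant controller trips, Reserve high-temp switch is out, Reserve rupture disc 2 stuck, Reserve trip relay is out, Right quench valve lost, Right trip relay 2 degraded, South agitator is inoperative, South high-temp switch 2 degraded, Standby chilled-water valve fails, Standby coolant supply lost}; {A chilled-water valve 2 faulted, Auxiliary rupture disc is out, Auxiliary temperature probe is down, Coolant supply 2 faulted, Left agitator 2 trips, Main jacket pump 2 is out, Redundant controller trips, Reserve high-temp switch is out, Reserve rupture disc 2 stuck, Reserve trip relay is out, Right trip relay 2 degraded, South agitator is inoperative, South high-temp switch 2 degraded, Standby chilled-water valve fails, Standby coolant supply lost}; {A chilled-water valve 2 faulted, Auxiliary rupture disc is out, Auxiliary temperature probe is down, Left agitator 2 trips, Main jacket pump 2 is out, Redundant controller trips, Reserve high-temp switch is out, Reserve rupture disc 2 stuck, Reserve temperature probe 2 malfunctions, Reserve trip relay is out, Right trip relay 2 degraded, South agitator is inoperative, South high-temp switch 2 degraded, Standby chilled-water valve fails, Standby coolant supply lost}; {#3 jacket pump failed, A chilled-water valve 2 faulted, Auxiliary rupture disc is out, Auxiliary temperature probe is down, Left agitator 2 trips, Main jacket pump 2 is out, Redundant controller trips, Reserve high-temp switch is out, Reserve rupture disc 2 stuck, Reserve trip relay is out, Right quench valve lost, Right trip relay 2 degraded, South high-temp switch 2 degraded, Standby chilled-water valve fails, Standby coolant supply lost}; {#3 jacket pump failed, A chilled-water valve 2 faulted, Auxiliary rupture disc is out, Auxiliary temperature probe is down, Coolant supply 2 faulted, Left agitator 2 trips, Main jacket pump 2 is out, Redundant controller trips, Reserve high-temp switch is out, Reserve rupture disc 2 stuck, Reserve trip relay is out, Right trip relay 2 degraded, South high-temp switch 2 degraded, Standby chilled-water valve fails, Standby coolant supply lost}; {#3 jacket pump failed, A chilled-water valve 2 faulted, Auxiliary rupture disc is out, Auxiliary temperature probe is down, Left agitator 2 trips, Main jacket pump 2 is out, Redundant controller trips, Reserve high-temp switch is out, Reserve rupture disc 2 stuck, Reserve temperature probe 2 malfunctions, Reserve trip relay is out, Right trip relay 2 degraded, South high-temp switch 2 degraded, Standby chilled-water valve fails, Standby coolant supply lost}.

6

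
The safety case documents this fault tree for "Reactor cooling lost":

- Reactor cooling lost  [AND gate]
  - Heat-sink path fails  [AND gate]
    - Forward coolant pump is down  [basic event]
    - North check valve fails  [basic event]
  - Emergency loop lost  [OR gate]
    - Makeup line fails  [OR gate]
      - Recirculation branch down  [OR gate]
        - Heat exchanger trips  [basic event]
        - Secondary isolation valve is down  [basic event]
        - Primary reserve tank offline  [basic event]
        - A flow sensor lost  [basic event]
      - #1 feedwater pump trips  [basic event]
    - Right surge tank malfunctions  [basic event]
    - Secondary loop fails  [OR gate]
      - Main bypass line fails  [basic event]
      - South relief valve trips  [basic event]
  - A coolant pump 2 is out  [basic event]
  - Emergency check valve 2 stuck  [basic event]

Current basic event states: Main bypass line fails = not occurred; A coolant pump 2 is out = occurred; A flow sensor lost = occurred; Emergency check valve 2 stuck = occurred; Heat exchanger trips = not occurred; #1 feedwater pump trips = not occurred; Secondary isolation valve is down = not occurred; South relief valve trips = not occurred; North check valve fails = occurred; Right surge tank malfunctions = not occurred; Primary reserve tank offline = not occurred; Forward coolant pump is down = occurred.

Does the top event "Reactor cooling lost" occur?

Heat-sink path fails [AND]: Forward coolant pump is down=occurs, North check valve fails=occurs → all inputs occur → occurs.
Recirculation branch down [OR]: Heat exchanger trips=not, Secondary isolation valve is down=not, Primary reserve tank offline=not, A flow sensor lost=occurs → at least one input occurs → occurs.
Makeup line fails [OR]: Recirculation branch down=occurs, #1 feedwater pump trips=not → at least one input occurs → occurs.
Secondary loop fails [OR]: Main bypass line fails=not, South relief valve trips=not → no input occurs → does not occur.
Emergency loop lost [OR]: Makeup line fails=occurs, Right surge tank malfunctions=not, Secondary loop fails=not → at least one input occurs → occurs.
Reactor cooling lost [AND]: Heat-sink path fails=occurs, Emergency loop lost=occurs, A coolant pump 2 is out=occurs, Emergency check valve 2 stuck=occurs → all inputs occur → occurs.

Yes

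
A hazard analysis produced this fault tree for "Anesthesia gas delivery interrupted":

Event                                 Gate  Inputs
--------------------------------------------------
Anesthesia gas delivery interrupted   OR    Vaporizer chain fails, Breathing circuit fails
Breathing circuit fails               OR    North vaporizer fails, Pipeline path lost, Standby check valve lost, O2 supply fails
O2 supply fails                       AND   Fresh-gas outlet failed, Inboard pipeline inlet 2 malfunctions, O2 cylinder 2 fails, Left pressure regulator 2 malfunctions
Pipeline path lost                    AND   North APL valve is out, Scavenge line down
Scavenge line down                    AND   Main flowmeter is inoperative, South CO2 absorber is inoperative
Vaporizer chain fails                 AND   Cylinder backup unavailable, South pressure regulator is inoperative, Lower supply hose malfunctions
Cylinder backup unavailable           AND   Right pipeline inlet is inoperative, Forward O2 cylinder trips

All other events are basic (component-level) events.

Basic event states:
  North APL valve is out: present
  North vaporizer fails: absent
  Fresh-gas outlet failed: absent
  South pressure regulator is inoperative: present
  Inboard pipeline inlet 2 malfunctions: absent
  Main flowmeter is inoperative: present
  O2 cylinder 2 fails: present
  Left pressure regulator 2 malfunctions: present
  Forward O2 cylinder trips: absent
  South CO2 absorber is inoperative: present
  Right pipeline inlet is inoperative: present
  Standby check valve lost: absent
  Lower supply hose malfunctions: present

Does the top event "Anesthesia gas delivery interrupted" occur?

Yes

Cylinder backup unavailable [AND]: Right pipeline inlet is inoperative=occurs, Forward O2 cylinder trips=not → not all inputs occur → does not occur.
Vaporizer chain fails [AND]: Cylinder backup unavailable=not, South pressure regulator is inoperative=occurs, Lower supply hose malfunctions=occurs → not all inputs occur → does not occur.
Scavenge line down [AND]: Main flowmeter is inoperative=occurs, South CO2 absorber is inoperative=occurs → all inputs occur → occurs.
Pipeline path lost [AND]: North APL valve is out=occurs, Scavenge line down=occurs → all inputs occur → occurs.
O2 supply fails [AND]: Fresh-gas outlet failed=not, Inboard pipeline inlet 2 malfunctions=not, O2 cylinder 2 fails=occurs, Left pressure regulator 2 malfunctions=occurs → not all inputs occur → does not occur.
Breathing circuit fails [OR]: North vaporizer fails=not, Pipeline path lost=occurs, Standby check valve lost=not, O2 supply fails=not → at least one input occurs → occurs.
Anesthesia gas delivery interrupted [OR]: Vaporizer chain fails=not, Breathing circuit fails=occurs → at least one input occurs → occurs.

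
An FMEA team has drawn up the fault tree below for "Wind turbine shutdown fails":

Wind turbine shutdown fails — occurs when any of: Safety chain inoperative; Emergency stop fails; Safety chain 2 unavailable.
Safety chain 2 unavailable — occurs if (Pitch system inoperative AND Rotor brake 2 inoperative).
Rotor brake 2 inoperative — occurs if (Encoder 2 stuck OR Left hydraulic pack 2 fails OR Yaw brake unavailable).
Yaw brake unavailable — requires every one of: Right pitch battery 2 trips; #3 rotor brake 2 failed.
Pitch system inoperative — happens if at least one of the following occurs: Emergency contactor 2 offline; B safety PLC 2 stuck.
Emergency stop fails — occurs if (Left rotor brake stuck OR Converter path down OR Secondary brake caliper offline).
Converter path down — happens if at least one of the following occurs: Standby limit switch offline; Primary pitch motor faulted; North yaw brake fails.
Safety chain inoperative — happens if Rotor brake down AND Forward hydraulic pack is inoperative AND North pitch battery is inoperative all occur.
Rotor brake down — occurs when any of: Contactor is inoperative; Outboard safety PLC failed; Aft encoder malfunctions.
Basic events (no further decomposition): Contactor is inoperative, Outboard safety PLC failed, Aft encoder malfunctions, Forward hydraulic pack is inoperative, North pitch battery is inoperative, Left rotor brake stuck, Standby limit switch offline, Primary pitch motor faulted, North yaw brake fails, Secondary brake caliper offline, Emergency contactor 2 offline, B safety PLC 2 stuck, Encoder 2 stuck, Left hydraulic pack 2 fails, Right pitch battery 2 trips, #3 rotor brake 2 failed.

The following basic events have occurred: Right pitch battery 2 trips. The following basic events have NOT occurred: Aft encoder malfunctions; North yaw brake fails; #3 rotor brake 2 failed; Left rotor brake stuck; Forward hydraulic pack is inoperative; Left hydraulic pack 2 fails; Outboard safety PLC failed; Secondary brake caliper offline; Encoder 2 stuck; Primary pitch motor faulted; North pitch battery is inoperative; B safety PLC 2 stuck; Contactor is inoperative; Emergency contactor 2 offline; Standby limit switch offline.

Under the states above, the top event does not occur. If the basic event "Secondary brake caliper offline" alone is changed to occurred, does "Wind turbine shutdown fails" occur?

Counterfactual: set "Secondary brake caliper offline" to occurred.
Rotor brake down [OR]: Contactor is inoperative=not, Outboard safety PLC failed=not, Aft encoder malfunctions=not → no input occurs → does not occur.
Safety chain inoperative [AND]: Rotor brake down=not, Forward hydraulic pack is inoperative=not, North pitch battery is inoperative=not → not all inputs occur → does not occur.
Converter path down [OR]: Standby limit switch offline=not, Primary pitch motor faulted=not, North yaw brake fails=not → no input occurs → does not occur.
Emergency stop fails [OR]: Left rotor brake stuck=not, Converter path down=not, Secondary brake caliper offline=occurs → at least one input occurs → occurs.
Pitch system inoperative [OR]: Emergency contactor 2 offline=not, B safety PLC 2 stuck=not → no input occurs → does not occur.
Yaw brake unavailable [AND]: Right pitch battery 2 trips=occurs, #3 rotor brake 2 failed=not → not all inputs occur → does not occur.
Rotor brake 2 inoperative [OR]: Encoder 2 stuck=not, Left hydraulic pack 2 fails=not, Yaw brake unavailable=not → no input occurs → does not occur.
Safety chain 2 unavailable [AND]: Pitch system inoperative=not, Rotor brake 2 inoperative=not → not all inputs occur → does not occur.
Wind turbine shutdown fails [OR]: Safety chain inoperative=not, Emergency stop fails=occurs, Safety chain 2 unavailable=not → at least one input occurs → occurs.

Yes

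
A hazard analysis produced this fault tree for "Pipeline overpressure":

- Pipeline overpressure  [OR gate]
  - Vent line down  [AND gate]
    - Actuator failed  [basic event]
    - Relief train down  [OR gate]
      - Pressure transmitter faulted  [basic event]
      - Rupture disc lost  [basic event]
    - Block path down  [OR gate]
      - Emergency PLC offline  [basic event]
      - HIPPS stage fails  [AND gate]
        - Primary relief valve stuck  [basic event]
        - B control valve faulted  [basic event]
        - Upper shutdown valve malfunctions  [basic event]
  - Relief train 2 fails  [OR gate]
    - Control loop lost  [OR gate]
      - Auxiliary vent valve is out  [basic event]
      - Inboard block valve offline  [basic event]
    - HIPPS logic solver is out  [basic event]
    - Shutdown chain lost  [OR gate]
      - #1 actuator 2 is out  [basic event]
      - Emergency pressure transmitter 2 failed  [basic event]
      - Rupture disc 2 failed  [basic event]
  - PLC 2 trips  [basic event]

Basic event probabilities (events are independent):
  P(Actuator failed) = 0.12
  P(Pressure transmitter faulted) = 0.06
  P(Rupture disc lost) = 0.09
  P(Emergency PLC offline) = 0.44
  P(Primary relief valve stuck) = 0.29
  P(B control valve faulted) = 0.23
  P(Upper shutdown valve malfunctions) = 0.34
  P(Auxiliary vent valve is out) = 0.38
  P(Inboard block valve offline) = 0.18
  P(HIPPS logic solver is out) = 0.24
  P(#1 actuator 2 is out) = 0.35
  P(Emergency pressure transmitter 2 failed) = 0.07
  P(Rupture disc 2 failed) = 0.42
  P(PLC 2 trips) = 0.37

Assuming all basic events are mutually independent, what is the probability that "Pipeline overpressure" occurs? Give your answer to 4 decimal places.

0.9153

P(Relief train down) [OR] = 1 − (1−0.06) × (1−0.09) = 0.144600
P(HIPPS stage fails) [AND] = 0.29 × 0.23 × 0.34 = 0.022678
P(Block path down) [OR] = 1 − (1−0.44) × (1−0.022678) = 0.452700
P(Vent line down) [AND] = 0.12 × 0.144600 × 0.452700 = 0.007855
P(Control loop lost) [OR] = 1 − (1−0.38) × (1−0.18) = 0.491600
P(Shutdown chain lost) [OR] = 1 − (1−0.35) × (1−0.07) × (1−0.42) = 0.649390
P(Relief train 2 fails) [OR] = 1 − (1−0.491600) × (1−0.24) × (1−0.649390) = 0.864530
P(Pipeline overpressure) [OR] = 1 − (1−0.007855) × (1−0.864530) × (1−0.37) = 0.915324
Rounded to 4 decimal places: P(Pipeline overpressure) ≈ 0.9153.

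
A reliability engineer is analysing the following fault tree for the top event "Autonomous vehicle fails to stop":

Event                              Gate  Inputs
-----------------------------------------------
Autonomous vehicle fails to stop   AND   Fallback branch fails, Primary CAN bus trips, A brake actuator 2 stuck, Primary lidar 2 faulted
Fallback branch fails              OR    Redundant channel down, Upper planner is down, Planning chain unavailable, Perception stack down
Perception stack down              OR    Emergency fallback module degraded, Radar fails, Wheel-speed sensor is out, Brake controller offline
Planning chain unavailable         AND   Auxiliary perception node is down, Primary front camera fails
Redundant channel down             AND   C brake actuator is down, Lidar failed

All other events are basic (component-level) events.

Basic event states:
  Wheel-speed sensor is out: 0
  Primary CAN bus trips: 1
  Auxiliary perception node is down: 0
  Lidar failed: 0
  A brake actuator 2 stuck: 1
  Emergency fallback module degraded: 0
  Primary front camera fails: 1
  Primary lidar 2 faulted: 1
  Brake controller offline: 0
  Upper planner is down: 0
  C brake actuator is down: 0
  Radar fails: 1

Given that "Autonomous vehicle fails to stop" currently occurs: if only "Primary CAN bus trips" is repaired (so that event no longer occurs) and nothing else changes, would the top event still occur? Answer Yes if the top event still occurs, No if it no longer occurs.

Counterfactual: set "Primary CAN bus trips" to not occurred.
Redundant channel down [AND]: C brake actuator is down=not, Lidar failed=not → not all inputs occur → does not occur.
Planning chain unavailable [AND]: Auxiliary perception node is down=not, Primary front camera fails=occurs → not all inputs occur → does not occur.
Perception stack down [OR]: Emergency fallback module degraded=not, Radar fails=occurs, Wheel-speed sensor is out=not, Brake controller offline=not → at least one input occurs → occurs.
Fallback branch fails [OR]: Redundant channel down=not, Upper planner is down=not, Planning chain unavailable=not, Perception stack down=occurs → at least one input occurs → occurs.
Autonomous vehicle fails to stop [AND]: Fallback branch fails=occurs, Primary CAN bus trips=not, A brake actuator 2 stuck=occurs, Primary lidar 2 faulted=occurs → not all inputs occur → does not occur.

No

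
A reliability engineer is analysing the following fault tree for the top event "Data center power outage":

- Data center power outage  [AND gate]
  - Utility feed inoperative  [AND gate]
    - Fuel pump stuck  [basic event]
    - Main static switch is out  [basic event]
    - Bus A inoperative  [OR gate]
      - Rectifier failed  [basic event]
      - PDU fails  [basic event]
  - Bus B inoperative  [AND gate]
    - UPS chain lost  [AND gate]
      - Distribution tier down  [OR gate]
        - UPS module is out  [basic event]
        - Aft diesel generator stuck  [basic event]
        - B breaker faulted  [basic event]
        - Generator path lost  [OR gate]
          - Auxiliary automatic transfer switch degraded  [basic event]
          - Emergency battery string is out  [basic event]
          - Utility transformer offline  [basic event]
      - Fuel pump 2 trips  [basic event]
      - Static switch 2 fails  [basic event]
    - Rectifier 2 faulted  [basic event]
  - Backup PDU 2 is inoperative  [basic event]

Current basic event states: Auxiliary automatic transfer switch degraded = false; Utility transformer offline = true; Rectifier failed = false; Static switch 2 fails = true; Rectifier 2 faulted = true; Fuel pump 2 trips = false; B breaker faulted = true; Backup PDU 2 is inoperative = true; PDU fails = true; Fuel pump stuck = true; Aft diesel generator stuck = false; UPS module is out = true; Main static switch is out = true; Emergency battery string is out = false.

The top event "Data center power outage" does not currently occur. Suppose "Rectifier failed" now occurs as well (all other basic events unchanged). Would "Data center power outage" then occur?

Counterfactual: set "Rectifier failed" to occurred.
Bus A inoperative [OR]: Rectifier failed=occurs, PDU fails=occurs → at least one input occurs → occurs.
Utility feed inoperative [AND]: Fuel pump stuck=occurs, Main static switch is out=occurs, Bus A inoperative=occurs → all inputs occur → occurs.
Generator path lost [OR]: Auxiliary automatic transfer switch degraded=not, Emergency battery string is out=not, Utility transformer offline=occurs → at least one input occurs → occurs.
Distribution tier down [OR]: UPS module is out=occurs, Aft diesel generator stuck=not, B breaker faulted=occurs, Generator path lost=occurs → at least one input occurs → occurs.
UPS chain lost [AND]: Distribution tier down=occurs, Fuel pump 2 trips=not, Static switch 2 fails=occurs → not all inputs occur → does not occur.
Bus B inoperative [AND]: UPS chain lost=not, Rectifier 2 faulted=occurs → not all inputs occur → does not occur.
Data center power outage [AND]: Utility feed inoperative=occurs, Bus B inoperative=not, Backup PDU 2 is inoperative=occurs → not all inputs occur → does not occur.

No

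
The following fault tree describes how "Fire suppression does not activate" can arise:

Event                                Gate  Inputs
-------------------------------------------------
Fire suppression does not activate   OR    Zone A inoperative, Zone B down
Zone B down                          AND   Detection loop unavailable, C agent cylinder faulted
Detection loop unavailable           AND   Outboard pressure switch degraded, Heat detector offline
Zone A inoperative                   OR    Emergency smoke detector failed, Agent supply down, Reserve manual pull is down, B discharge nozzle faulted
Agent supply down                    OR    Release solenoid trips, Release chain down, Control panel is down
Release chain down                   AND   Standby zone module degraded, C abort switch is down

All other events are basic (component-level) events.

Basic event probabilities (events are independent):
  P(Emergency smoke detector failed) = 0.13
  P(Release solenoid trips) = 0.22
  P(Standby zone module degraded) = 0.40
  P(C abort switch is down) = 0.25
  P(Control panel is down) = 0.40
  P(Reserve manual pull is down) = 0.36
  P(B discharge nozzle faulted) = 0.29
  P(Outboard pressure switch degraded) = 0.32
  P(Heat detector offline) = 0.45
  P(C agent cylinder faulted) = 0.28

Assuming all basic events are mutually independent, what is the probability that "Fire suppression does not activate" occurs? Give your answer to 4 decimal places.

0.8402

P(Release chain down) [AND] = 0.40 × 0.25 = 0.100000
P(Agent supply down) [OR] = 1 − (1−0.22) × (1−0.100000) × (1−0.40) = 0.578800
P(Zone A inoperative) [OR] = 1 − (1−0.13) × (1−0.578800) × (1−0.36) × (1−0.29) = 0.833488
P(Detection loop unavailable) [AND] = 0.32 × 0.45 = 0.144000
P(Zone B down) [AND] = 0.144000 × 0.28 = 0.040320
P(Fire suppression does not activate) [OR] = 1 − (1−0.833488) × (1−0.040320) = 0.840202
Rounded to 4 decimal places: P(Fire suppression does not activate) ≈ 0.8402.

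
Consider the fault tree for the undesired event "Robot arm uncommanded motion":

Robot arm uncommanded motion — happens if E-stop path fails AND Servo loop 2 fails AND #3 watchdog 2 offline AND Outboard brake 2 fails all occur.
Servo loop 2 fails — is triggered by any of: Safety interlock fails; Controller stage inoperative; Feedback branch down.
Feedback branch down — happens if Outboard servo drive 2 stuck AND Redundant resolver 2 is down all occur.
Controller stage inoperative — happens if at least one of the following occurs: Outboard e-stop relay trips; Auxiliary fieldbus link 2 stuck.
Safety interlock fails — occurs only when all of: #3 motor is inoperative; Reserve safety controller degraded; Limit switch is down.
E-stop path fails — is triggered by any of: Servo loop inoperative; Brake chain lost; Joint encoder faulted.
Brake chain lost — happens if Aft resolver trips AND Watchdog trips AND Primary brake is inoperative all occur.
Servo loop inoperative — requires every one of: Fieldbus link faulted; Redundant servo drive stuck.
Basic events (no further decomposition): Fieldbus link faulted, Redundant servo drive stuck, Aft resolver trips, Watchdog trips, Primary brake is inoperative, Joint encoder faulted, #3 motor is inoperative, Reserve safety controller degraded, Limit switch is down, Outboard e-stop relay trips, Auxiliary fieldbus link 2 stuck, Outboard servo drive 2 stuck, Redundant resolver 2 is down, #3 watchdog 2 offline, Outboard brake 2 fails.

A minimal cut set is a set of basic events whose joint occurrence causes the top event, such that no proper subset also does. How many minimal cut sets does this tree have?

Servo loop inoperative [AND]: one cut set from each child combined → 1 × 1 = 1 cut set(s).
Brake chain lost [AND]: one cut set from each child combined → 1 × 1 × 1 = 1 cut set(s).
E-stop path fails [OR]: union of children's cut sets → 3 cut set(s).
Safety interlock fails [AND]: one cut set from each child combined → 1 × 1 × 1 = 1 cut set(s).
Controller stage inoperative [OR]: union of children's cut sets → 2 cut set(s).
Feedback branch down [AND]: one cut set from each child combined → 1 × 1 = 1 cut set(s).
Servo loop 2 fails [OR]: union of children's cut sets → 4 cut set(s).
Robot arm uncommanded motion [AND]: one cut set from each child combined → 3 × 4 × 1 × 1 = 12 cut set(s).

12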